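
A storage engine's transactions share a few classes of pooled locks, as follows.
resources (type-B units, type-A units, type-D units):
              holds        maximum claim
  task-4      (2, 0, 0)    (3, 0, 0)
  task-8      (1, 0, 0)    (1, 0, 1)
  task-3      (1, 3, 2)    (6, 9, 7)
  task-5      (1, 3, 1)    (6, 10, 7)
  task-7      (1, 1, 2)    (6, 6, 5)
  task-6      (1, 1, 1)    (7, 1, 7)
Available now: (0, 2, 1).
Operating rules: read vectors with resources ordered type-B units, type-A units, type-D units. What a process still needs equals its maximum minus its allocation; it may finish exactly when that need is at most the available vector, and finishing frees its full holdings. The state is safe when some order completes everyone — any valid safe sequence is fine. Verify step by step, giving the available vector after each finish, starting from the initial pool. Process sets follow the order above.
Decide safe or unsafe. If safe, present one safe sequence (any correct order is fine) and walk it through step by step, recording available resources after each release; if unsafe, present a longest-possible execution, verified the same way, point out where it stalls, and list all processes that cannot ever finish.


The state is UNSAFE.
Key observation: no order helps: past task-8, task-4, the free pool tops out at (3, 2, 1), below what each blocked process needs in type-B units.
A maximal execution: task-8, task-4 — then nothing else fits. Check, step by step:
  pool = (0, 2, 1)
  run task-8 (needs (0, 0, 1), free (0, 2, 1)); after release of (1, 0, 0) the pool is (1, 2, 1)
  run task-4 (needs (1, 0, 0), free (1, 2, 1)); after release of (2, 0, 0) the pool is (3, 2, 1)
  task-3 cannot run: need (5, 6, 5) vs free (3, 2, 1) (insufficient type-B units, type-A units and type-D units)
  task-5 cannot run: need (5, 7, 6) vs free (3, 2, 1) (insufficient type-B units, type-A units and type-D units)
  task-7 cannot run: need (5, 5, 3) vs free (3, 2, 1) (insufficient type-B units, type-A units and type-D units)
  task-6 cannot run: need (6, 0, 6) vs free (3, 2, 1) (insufficient type-B units and type-D units)
Never able to finish: task-3, task-5, task-7 and task-6.


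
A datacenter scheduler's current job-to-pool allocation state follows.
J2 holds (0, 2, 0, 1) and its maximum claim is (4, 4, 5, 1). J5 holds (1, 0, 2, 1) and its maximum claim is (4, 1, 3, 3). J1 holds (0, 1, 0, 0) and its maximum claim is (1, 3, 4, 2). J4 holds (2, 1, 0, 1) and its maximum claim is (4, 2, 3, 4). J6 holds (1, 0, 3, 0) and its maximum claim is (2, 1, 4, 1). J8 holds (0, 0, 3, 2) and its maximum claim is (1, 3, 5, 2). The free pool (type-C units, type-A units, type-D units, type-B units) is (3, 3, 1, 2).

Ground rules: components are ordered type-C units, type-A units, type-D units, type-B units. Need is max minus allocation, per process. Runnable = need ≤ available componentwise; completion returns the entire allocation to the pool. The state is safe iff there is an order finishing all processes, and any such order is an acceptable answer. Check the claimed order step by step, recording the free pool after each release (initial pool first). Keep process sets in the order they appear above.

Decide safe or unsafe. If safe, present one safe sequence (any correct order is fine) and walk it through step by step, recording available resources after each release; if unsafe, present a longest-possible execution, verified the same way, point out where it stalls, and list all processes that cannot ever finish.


SAFE. One safe sequence: J6, J1, J5, J8, J2, J4.
Key observation: reading the order forward, J6 is the first process whose need (1, 1, 1, 1) meets the free pool (3, 3, 1, 2) exactly on a resource it requests.
Walking it through:
  pool = (3, 3, 1, 2)
  J6 needs (1, 1, 1, 1) <= (3, 3, 1, 2) -> finishes; pool += (1, 0, 3, 0) = (4, 3, 4, 2)
  J1 needs (1, 2, 4, 2) <= (4, 3, 4, 2) -> finishes; pool += (0, 1, 0, 0) = (4, 4, 4, 2)
  J5 needs (3, 1, 1, 2) <= (4, 4, 4, 2) -> finishes; pool += (1, 0, 2, 1) = (5, 4, 6, 3)
  J8 needs (1, 3, 2, 0) <= (5, 4, 6, 3) -> finishes; pool += (0, 0, 3, 2) = (5, 4, 9, 5)
  J2 needs (4, 2, 5, 0) <= (5, 4, 9, 5) -> finishes; pool += (0, 2, 0, 1) = (5, 6, 9, 6)
  J4 needs (2, 1, 3, 3) <= (5, 6, 9, 6) -> finishes; pool += (2, 1, 0, 1) = (7, 7, 9, 7)


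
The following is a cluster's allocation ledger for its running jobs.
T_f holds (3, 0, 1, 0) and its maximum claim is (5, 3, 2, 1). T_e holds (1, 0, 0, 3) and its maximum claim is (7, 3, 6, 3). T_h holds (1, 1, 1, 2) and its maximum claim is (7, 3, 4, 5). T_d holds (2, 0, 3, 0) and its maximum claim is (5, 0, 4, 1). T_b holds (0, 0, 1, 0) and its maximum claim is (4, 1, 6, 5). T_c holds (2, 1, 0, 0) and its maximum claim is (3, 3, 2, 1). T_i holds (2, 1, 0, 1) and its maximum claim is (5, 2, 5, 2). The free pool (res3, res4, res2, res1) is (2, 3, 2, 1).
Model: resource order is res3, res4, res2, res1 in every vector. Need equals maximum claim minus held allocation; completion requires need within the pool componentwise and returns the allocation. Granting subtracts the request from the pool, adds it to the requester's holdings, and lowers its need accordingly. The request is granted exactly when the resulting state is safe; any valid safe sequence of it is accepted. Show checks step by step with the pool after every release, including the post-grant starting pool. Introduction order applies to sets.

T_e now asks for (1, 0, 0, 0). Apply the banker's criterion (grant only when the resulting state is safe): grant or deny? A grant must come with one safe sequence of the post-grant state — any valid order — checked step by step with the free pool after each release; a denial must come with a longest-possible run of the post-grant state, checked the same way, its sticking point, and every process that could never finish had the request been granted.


GRANT — the state after the grant stays safe, e.g. via T_c, T_f, T_d, T_e, T_h, T_b, T_i.
Key observation: granting shrinks the pool to (1, 3, 2, 1), yet T_c still fits and the chain goes through.
Check on the post-grant state, step by step:
  pool = (1, 3, 2, 1)
  T_c: need (1, 2, 2, 1) fits (1, 3, 2, 1); releases (2, 1, 0, 0), pool now (3, 4, 2, 1)
  T_f: need (2, 3, 1, 1) fits (3, 4, 2, 1); releases (3, 0, 1, 0), pool now (6, 4, 3, 1)
  T_d: need (3, 0, 1, 1) fits (6, 4, 3, 1); releases (2, 0, 3, 0), pool now (8, 4, 6, 1)
  T_e: need (5, 3, 6, 0) fits (8, 4, 6, 1); releases (2, 0, 0, 3), pool now (10, 4, 6, 4)
  T_h: need (6, 2, 3, 3) fits (10, 4, 6, 4); releases (1, 1, 1, 2), pool now (11, 5, 7, 6)
  T_b: need (4, 1, 5, 5) fits (11, 5, 7, 6); releases (0, 0, 1, 0), pool now (11, 5, 8, 6)
  T_i: need (3, 1, 5, 1) fits (11, 5, 8, 6); releases (2, 1, 0, 1), pool now (13, 6, 8, 7)


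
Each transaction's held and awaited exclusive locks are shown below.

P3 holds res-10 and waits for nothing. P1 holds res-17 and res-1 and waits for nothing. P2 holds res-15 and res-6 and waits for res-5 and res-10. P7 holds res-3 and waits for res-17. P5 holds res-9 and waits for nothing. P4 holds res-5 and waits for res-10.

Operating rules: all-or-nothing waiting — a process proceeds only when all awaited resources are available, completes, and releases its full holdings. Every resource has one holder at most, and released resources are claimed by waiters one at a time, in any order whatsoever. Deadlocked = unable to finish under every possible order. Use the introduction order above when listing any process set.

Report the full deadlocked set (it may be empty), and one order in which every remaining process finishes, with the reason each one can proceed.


No process is deadlocked.
Key observation: all waits point, directly or indirectly, at processes that can finish, so nothing is permanently blocked.
The rest can finish in the order P3, P1, P5, P4, P2, P7.
Walking it through:
  P3: no waits; runs immediately, freeing res-10
  P1: no waits; runs immediately, freeing res-17 and res-1
  P5: no waits; runs immediately, freeing res-9
  P4: everything it awaited (res-10) is free; runs, freeing res-5
  P2: everything it awaited (res-5 and res-10) is free; runs, freeing res-15 and res-6
  P7: everything it awaited (res-17) is free; runs, freeing res-3


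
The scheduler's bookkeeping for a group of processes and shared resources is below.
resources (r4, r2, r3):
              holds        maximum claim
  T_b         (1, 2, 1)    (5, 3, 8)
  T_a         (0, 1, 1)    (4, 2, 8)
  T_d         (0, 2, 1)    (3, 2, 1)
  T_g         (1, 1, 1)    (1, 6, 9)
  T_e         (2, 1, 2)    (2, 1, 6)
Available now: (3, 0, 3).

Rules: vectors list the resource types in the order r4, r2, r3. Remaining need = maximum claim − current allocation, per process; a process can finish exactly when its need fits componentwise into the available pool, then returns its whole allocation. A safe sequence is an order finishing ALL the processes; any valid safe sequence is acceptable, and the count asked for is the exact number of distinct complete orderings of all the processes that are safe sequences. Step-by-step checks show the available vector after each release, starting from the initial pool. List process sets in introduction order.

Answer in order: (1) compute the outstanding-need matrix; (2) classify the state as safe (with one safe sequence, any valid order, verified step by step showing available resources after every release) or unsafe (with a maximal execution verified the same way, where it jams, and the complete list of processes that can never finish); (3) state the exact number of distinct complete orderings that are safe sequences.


(1) Remaining need (order r4, r2, r3):
  T_b: (4, 1, 7)
  T_a: (4, 1, 7)
  T_d: (3, 0, 0)
  T_g: (0, 5, 8)
  T_e: (0, 0, 4)
(2) UNSAFE.
Key observation: no order helps: past T_d, T_e, the free pool tops out at (5, 3, 6), below what each blocked process needs in r3.
A maximal execution: T_d, T_e — then nothing else fits. Check, step by step:
  pool = (3, 0, 3)
  run T_d (needs (3, 0, 0), free (3, 0, 3)); after release of (0, 2, 1) the pool is (3, 2, 4)
  run T_e (needs (0, 0, 4), free (3, 2, 4)); after release of (2, 1, 2) the pool is (5, 3, 6)
  T_b still needs (4, 1, 7) but only (5, 3, 6) is free — short on r3
  T_a still needs (4, 1, 7) but only (5, 3, 6) is free — short on r3
  T_g still needs (0, 5, 8) but only (5, 3, 6) is free — short on r2 and r3
Permanently blocked: T_b, T_a and T_g.
(3) Exactly 0 of the possible complete orderings are safe sequences.


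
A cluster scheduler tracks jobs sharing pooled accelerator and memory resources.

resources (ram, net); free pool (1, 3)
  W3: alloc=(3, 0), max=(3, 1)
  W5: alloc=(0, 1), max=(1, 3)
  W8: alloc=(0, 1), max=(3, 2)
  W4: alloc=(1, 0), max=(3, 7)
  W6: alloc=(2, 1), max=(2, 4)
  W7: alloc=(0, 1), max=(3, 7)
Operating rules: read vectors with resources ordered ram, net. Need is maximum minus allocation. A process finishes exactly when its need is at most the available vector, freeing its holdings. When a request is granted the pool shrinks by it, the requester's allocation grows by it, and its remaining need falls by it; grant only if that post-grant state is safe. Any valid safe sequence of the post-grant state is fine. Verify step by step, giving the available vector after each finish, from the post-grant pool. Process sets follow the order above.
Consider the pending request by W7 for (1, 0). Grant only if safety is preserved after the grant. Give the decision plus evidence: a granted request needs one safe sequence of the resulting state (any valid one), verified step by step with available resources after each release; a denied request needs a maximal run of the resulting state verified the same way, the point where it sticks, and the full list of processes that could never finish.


GRANT: granting preserves safety; a valid post-grant sequence is W3, W5, W8, W6, W7, W4.
Key observation: after the grant the pool drops to (0, 3), which still lets W3 finish first and unwind the rest.
Verifying the post-grant state step by step:
  pool = (0, 3)
  run W3 (needs (0, 1), free (0, 3)); after release of (3, 0) the pool is (3, 3)
  run W5 (needs (1, 2), free (3, 3)); after release of (0, 1) the pool is (3, 4)
  run W8 (needs (3, 1), free (3, 4)); after release of (0, 1) the pool is (3, 5)
  run W6 (needs (0, 3), free (3, 5)); after release of (2, 1) the pool is (5, 6)
  run W7 (needs (2, 6), free (5, 6)); after release of (1, 1) the pool is (6, 7)
  run W4 (needs (2, 7), free (6, 7)); after release of (1, 0) the pool is (7, 7)


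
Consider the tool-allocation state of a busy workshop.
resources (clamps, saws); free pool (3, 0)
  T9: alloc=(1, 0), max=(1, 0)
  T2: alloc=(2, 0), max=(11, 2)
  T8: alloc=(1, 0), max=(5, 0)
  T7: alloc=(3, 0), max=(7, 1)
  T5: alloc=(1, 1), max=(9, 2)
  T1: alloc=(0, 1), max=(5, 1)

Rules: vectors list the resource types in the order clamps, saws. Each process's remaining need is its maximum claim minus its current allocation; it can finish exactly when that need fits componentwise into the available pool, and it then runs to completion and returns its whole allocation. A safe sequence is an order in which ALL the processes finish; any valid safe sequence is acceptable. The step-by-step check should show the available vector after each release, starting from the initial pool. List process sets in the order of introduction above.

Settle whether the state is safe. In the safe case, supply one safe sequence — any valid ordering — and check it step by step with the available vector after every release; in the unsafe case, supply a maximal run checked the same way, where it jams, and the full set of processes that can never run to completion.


The state is SAFE; one workable sequence: T9, T8, T1, T7, T5, T2.
Key observation: reading the order forward, T8 is the first process whose need (4, 0) meets the free pool (4, 0) exactly on a resource it requests.
Check, step by step:
  pool = (3, 0)
  run T9 (needs (0, 0), free (3, 0)); after release of (1, 0) the pool is (4, 0)
  run T8 (needs (4, 0), free (4, 0)); after release of (1, 0) the pool is (5, 0)
  run T1 (needs (5, 0), free (5, 0)); after release of (0, 1) the pool is (5, 1)
  run T7 (needs (4, 1), free (5, 1)); after release of (3, 0) the pool is (8, 1)
  run T5 (needs (8, 1), free (8, 1)); after release of (1, 1) the pool is (9, 2)
  run T2 (needs (9, 2), free (9, 2)); after release of (2, 0) the pool is (11, 2)


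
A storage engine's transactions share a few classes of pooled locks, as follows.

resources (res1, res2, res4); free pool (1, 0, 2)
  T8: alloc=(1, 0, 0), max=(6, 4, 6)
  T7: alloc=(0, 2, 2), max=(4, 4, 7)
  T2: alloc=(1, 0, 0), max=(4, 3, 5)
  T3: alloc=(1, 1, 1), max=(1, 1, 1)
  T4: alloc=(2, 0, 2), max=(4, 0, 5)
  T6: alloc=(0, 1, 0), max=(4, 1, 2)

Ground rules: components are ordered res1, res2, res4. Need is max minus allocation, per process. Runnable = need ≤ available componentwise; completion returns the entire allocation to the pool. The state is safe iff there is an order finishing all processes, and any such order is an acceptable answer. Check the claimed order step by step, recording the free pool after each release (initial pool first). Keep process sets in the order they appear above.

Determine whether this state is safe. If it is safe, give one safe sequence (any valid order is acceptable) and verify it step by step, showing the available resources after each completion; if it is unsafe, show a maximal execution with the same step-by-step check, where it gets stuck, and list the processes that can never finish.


The state is SAFE; one workable sequence: T3, T4, T6, T7, T2, T8.
Key observation: the order's first zero-slack moment is T4 ((2, 0, 3) needed, (2, 1, 3) free — a requested resource with nothing to spare).
Walking it through:
  pool = (1, 0, 2)
  run T3 (needs (0, 0, 0), free (1, 0, 2)); after release of (1, 1, 1) the pool is (2, 1, 3)
  run T4 (needs (2, 0, 3), free (2, 1, 3)); after release of (2, 0, 2) the pool is (4, 1, 5)
  run T6 (needs (4, 0, 2), free (4, 1, 5)); after release of (0, 1, 0) the pool is (4, 2, 5)
  run T7 (needs (4, 2, 5), free (4, 2, 5)); after release of (0, 2, 2) the pool is (4, 4, 7)
  run T2 (needs (3, 3, 5), free (4, 4, 7)); after release of (1, 0, 0) the pool is (5, 4, 7)
  run T8 (needs (5, 4, 6), free (5, 4, 7)); after release of (1, 0, 0) the pool is (6, 4, 7)


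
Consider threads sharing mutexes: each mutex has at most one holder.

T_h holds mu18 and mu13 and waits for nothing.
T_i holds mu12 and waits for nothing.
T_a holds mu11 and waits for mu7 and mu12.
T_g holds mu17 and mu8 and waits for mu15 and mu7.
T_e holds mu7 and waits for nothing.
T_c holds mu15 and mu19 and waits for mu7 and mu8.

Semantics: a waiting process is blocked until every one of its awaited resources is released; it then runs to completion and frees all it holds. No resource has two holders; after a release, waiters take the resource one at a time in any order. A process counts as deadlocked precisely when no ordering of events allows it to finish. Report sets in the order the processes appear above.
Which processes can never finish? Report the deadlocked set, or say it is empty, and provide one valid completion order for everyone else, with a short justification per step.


Deadlocked: T_g and T_c.
Key observation: the cycle T_g -> T_c -> T_g can never break — each member waits on the next; no other process is dragged down with it.
A valid finishing order for the others: T_i, T_h, T_e, T_a.
Check, step by step:
  T_i waits on nothing -> runs at once and releases mu12
  T_h waits on nothing -> runs at once and releases mu18 and mu13
  T_e waits on nothing -> runs at once and releases mu7
  run T_a (all its waits — mu7 and mu12 — are resolved); releases mu11


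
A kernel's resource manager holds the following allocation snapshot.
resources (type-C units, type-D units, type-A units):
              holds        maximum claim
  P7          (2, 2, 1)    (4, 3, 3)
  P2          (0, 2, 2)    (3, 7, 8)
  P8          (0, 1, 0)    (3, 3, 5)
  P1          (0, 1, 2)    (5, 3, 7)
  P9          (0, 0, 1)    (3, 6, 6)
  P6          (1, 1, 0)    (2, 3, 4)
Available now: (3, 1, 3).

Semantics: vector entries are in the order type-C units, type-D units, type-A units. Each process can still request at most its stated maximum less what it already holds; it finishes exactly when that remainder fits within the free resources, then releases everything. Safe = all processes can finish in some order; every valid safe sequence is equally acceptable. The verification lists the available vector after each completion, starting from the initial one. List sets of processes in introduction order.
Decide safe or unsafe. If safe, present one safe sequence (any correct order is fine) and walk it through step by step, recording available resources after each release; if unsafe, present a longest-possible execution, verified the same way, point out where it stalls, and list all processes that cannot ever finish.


UNSAFE.
Key observation: after P7, P6 complete, (6, 4, 4) is the best the pool ever gets, yet each leftover process wants more type-A units.
Going as far as possible: P7, P6; after that, nothing fits. Walking it through:
  pool = (3, 1, 3)
  P7 needs (2, 1, 2) <= (3, 1, 3) -> finishes; pool += (2, 2, 1) = (5, 3, 4)
  P6 needs (1, 2, 4) <= (5, 3, 4) -> finishes; pool += (1, 1, 0) = (6, 4, 4)
  P2 still needs (3, 5, 6) but only (6, 4, 4) is free — short on type-D units and type-A units
  P8 still needs (3, 2, 5) but only (6, 4, 4) is free — short on type-A units
  P1 still needs (5, 2, 5) but only (6, 4, 4) is free — short on type-A units
  P9 still needs (3, 6, 5) but only (6, 4, 4) is free — short on type-D units and type-A units
Never able to finish: P2, P8, P1 and P9.


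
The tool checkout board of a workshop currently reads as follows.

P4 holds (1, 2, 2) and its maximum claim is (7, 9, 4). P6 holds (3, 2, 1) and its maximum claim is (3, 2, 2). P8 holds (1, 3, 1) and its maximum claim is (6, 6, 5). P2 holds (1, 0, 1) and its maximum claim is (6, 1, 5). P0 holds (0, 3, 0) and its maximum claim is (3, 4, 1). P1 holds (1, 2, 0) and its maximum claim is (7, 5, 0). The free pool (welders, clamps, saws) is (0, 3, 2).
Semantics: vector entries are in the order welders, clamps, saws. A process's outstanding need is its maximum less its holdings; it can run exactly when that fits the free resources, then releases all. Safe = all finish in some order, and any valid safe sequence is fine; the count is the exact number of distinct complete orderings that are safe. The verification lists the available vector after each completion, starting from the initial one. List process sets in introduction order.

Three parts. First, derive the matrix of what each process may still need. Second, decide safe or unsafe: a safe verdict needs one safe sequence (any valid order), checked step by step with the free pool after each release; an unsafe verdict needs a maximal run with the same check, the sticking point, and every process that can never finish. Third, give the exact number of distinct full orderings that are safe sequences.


(1) Need matrix, components ordered welders, clamps, saws:
  P4: (6, 7, 2)
  P6: (0, 0, 1)
  P8: (5, 3, 4)
  P2: (5, 1, 4)
  P0: (3, 1, 1)
  P1: (6, 3, 0)
(2) UNSAFE — no complete ordering exists.
Key observation: once P6, P0 finish, the pool peaks at (3, 8, 3) — and every remaining process still needs more welders than that.
The run P6, P0 cannot be extended any further. Verifying each step:
  pool = (0, 3, 2)
  run P6 (needs (0, 0, 1), free (0, 3, 2)); after release of (3, 2, 1) the pool is (3, 5, 3)
  run P0 (needs (3, 1, 1), free (3, 5, 3)); after release of (0, 3, 0) the pool is (3, 8, 3)
  blocked: P4 wants (6, 7, 2), pool (3, 8, 3) — not enough welders
  blocked: P8 wants (5, 3, 4), pool (3, 8, 3) — not enough welders and saws
  blocked: P2 wants (5, 1, 4), pool (3, 8, 3) — not enough welders and saws
  blocked: P1 wants (6, 3, 0), pool (3, 8, 3) — not enough welders
Processes that can never finish: P4, P8, P2 and P1.
(3) The exact count: 0 of the possible complete orderings are safe sequences.


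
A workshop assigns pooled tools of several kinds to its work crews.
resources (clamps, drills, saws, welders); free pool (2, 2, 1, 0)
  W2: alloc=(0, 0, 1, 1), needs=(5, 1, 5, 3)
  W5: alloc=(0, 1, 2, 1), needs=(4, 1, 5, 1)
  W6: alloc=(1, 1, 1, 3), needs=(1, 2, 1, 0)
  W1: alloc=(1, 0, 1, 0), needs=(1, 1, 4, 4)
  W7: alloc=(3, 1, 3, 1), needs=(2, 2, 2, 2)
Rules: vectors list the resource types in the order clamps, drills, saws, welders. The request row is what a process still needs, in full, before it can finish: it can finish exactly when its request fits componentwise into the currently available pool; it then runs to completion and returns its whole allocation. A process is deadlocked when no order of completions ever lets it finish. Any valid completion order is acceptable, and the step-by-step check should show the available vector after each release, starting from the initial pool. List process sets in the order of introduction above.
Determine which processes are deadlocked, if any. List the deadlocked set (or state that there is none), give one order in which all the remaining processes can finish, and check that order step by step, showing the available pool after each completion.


No process is deadlocked.
Key observation: W6 can run right away; the returned allocation unlocks the remaining processes in turn.
The rest can finish in the order W6, W7, W2, W5, W1. Step-by-step check:
  pool = (2, 2, 1, 0)
  W6: need (1, 2, 1, 0) fits (2, 2, 1, 0); releases (1, 1, 1, 3), pool now (3, 3, 2, 3)
  W7: need (2, 2, 2, 2) fits (3, 3, 2, 3); releases (3, 1, 3, 1), pool now (6, 4, 5, 4)
  W2: need (5, 1, 5, 3) fits (6, 4, 5, 4); releases (0, 0, 1, 1), pool now (6, 4, 6, 5)
  W5: need (4, 1, 5, 1) fits (6, 4, 6, 5); releases (0, 1, 2, 1), pool now (6, 5, 8, 6)
  W1: need (1, 1, 4, 4) fits (6, 5, 8, 6); releases (1, 0, 1, 0), pool now (7, 5, 9, 6)


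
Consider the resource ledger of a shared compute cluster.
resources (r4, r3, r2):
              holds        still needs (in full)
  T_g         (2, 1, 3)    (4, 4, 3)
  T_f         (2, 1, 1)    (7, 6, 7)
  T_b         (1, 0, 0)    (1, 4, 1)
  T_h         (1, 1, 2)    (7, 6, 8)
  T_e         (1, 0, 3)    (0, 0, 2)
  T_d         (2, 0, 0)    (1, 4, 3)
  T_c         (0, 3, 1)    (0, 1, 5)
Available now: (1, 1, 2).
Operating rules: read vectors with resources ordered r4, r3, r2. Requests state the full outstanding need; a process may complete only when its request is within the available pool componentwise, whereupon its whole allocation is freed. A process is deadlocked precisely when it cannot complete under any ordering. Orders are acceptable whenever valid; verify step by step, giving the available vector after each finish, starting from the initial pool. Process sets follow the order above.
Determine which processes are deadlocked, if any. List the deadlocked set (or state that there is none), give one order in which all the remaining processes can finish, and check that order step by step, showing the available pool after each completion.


Deadlocked: T_f and T_h.
Key observation: r3 is the bottleneck — with T_e, T_c, T_d, T_b, T_g done the pool holds (7, 5, 9), short of every remaining need.
The rest can finish in the order T_e, T_c, T_d, T_b, T_g. Verifying each step:
  pool = (1, 1, 2)
  run T_e (needs (0, 0, 2), free (1, 1, 2)); after release of (1, 0, 3) the pool is (2, 1, 5)
  run T_c (needs (0, 1, 5), free (2, 1, 5)); after release of (0, 3, 1) the pool is (2, 4, 6)
  run T_d (needs (1, 4, 3), free (2, 4, 6)); after release of (2, 0, 0) the pool is (4, 4, 6)
  run T_b (needs (1, 4, 1), free (4, 4, 6)); after release of (1, 0, 0) the pool is (5, 4, 6)
  run T_g (needs (4, 4, 3), free (5, 4, 6)); after release of (2, 1, 3) the pool is (7, 5, 9)
None of the blocked processes ever fits:
  T_f still needs (7, 6, 7) but only (7, 5, 9) is free — short on r3
  T_h still needs (7, 6, 8) but only (7, 5, 9) is free — short on r3


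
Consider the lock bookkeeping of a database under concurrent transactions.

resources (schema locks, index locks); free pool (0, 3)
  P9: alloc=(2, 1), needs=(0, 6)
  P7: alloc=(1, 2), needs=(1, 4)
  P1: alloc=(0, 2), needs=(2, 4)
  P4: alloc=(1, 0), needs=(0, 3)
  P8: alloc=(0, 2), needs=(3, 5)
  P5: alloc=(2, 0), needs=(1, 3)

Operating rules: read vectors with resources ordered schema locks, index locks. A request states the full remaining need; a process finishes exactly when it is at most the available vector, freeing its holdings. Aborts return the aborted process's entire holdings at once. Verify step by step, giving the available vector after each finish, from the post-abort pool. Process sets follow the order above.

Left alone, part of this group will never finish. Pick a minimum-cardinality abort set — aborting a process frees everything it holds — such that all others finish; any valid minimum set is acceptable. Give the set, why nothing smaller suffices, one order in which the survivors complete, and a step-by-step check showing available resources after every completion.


Minimum abort set: P9.
Key observation: the deadlocked P1 becomes finishable only because P9 released (2, 1); it completes at step 1 below.
No smaller set exists: with zero aborts the deadlock remains.
The survivors complete as P1, P7, P8, P5, P4. Walking it through (starting from the post-abort pool):
  pool = (2, 4)
  run P1 (needs (2, 4), free (2, 4)); after release of (0, 2) the pool is (2, 6)
  run P7 (needs (1, 4), free (2, 6)); after release of (1, 2) the pool is (3, 8)
  run P8 (needs (3, 5), free (3, 8)); after release of (0, 2) the pool is (3, 10)
  run P5 (needs (1, 3), free (3, 10)); after release of (2, 0) the pool is (5, 10)
  run P4 (needs (0, 3), free (5, 10)); after release of (1, 0) the pool is (6, 10)


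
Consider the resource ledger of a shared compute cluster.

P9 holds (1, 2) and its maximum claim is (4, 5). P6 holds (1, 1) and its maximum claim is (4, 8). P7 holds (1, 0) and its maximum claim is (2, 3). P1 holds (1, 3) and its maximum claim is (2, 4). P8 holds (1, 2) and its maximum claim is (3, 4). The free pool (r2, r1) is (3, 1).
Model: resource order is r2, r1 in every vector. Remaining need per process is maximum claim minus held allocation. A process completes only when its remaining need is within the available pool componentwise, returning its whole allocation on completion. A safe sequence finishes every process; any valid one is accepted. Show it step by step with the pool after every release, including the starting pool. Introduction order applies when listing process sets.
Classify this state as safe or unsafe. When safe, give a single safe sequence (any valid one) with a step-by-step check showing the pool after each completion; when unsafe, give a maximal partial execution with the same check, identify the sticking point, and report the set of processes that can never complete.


SAFE. One safe sequence: P1, P8, P9, P7, P6.
Key observation: P1 is the earliest step where a requested resource binds exactly: need (1, 1), pool (3, 1) at its turn.
Step-by-step check:
  pool = (3, 1)
  P1: need (1, 1) fits (3, 1); releases (1, 3), pool now (4, 4)
  P8: need (2, 2) fits (4, 4); releases (1, 2), pool now (5, 6)
  P9: need (3, 3) fits (5, 6); releases (1, 2), pool now (6, 8)
  P7: need (1, 3) fits (6, 8); releases (1, 0), pool now (7, 8)
  P6: need (3, 7) fits (7, 8); releases (1, 1), pool now (8, 9)


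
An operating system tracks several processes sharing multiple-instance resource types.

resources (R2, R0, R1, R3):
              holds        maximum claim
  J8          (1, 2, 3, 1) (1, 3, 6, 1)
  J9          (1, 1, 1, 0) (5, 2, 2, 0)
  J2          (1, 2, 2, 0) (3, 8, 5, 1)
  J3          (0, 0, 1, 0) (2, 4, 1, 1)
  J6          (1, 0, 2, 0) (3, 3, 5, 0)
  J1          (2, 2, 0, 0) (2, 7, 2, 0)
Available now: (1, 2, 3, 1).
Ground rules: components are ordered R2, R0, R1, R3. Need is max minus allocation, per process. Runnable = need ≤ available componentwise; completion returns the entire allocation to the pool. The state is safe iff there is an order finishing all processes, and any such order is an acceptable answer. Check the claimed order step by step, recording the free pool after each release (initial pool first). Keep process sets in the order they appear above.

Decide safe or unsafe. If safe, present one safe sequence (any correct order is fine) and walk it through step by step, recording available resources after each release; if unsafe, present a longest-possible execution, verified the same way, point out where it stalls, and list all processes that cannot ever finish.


UNSAFE — no complete ordering exists.
Key observation: after J8, J3, J6 the pool peaks at (3, 4, 9, 2), and each blocked process is short somewhere: J9 on R2; J2 on R0; J1 on R0.
A maximal execution: J8, J3, J6 — then nothing else fits. Check, step by step:
  pool = (1, 2, 3, 1)
  J8 needs (0, 1, 3, 0) <= (1, 2, 3, 1) -> finishes; pool += (1, 2, 3, 1) = (2, 4, 6, 2)
  J3 needs (2, 4, 0, 1) <= (2, 4, 6, 2) -> finishes; pool += (0, 0, 1, 0) = (2, 4, 7, 2)
  J6 needs (2, 3, 3, 0) <= (2, 4, 7, 2) -> finishes; pool += (1, 0, 2, 0) = (3, 4, 9, 2)
  J9 still needs (4, 1, 1, 0) but only (3, 4, 9, 2) is free — short on R2
  J2 still needs (2, 6, 3, 1) but only (3, 4, 9, 2) is free — short on R0
  J1 still needs (0, 5, 2, 0) but only (3, 4, 9, 2) is free — short on R0
Permanently blocked: J9, J2 and J1.


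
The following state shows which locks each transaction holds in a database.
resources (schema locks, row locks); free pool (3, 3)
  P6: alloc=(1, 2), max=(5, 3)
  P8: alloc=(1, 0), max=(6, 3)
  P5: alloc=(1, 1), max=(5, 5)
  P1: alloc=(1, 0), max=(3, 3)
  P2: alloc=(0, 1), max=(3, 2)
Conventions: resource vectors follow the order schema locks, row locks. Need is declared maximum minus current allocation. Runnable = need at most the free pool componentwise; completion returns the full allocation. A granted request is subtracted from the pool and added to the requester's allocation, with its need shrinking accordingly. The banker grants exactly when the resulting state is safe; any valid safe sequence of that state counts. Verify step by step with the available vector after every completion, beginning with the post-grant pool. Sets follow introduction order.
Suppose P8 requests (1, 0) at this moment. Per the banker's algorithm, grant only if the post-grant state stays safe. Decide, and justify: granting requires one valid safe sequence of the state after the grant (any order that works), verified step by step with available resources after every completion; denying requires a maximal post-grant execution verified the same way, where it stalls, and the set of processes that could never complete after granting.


DENY. Granting would leave the state unsafe.
Key observation: no order helps: past P1, P2, the free pool tops out at (3, 4), below what each blocked process needs in schema locks.
On the post-grant state, P1, P2 is a maximal run — nothing extends it. Step-by-step check:
  pool = (2, 3)
  run P1 (needs (2, 3), free (2, 3)); after release of (1, 0) the pool is (3, 3)
  run P2 (needs (3, 1), free (3, 3)); after release of (0, 1) the pool is (3, 4)
  P6 cannot run: need (4, 1) vs free (3, 4) (insufficient schema locks)
  P8 cannot run: need (4, 3) vs free (3, 4) (insufficient schema locks)
  P5 cannot run: need (4, 4) vs free (3, 4) (insufficient schema locks)
Had the request been granted, P6, P8 and P5 could never finish.


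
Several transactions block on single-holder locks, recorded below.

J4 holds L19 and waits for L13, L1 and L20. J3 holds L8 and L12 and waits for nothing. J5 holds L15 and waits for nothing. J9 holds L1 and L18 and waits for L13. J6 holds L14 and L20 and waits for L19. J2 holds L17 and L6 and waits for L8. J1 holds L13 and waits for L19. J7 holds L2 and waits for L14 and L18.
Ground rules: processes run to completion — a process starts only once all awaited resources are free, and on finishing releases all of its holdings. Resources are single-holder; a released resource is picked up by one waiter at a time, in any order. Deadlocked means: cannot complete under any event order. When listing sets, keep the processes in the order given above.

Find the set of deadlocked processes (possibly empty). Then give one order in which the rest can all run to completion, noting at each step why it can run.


Deadlocked set: J4, J9, J6, J1 and J7.
Key observation: J4 -> J9 -> J1 -> J4 is a circular wait — nothing in it can go first; J6 is caught in further circular waits and J7 waits into the deadlock from upstream.
The rest can finish in the order J3, J2, J5.
Walking it through:
  J3: no waits; runs immediately, freeing L8 and L12
  run J2 (all its waits — L8 — are resolved); releases L17 and L6
  J5: no waits; runs immediately, freeing L15


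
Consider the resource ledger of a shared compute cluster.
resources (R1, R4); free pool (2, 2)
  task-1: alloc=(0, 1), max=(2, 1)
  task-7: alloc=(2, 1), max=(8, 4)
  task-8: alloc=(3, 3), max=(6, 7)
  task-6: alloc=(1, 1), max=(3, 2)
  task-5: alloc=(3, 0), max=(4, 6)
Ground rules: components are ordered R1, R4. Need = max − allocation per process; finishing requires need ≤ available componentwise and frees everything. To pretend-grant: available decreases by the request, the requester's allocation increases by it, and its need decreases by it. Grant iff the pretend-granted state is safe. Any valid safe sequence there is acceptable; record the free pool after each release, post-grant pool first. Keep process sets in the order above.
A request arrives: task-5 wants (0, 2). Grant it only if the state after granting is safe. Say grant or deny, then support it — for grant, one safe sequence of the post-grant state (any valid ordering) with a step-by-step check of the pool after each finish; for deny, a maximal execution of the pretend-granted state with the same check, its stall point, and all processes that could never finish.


DENY — the pretend-granted state is unsafe.
Key observation: task-1, task-6 can finish, but then (3, 2) is all there is, and the blocked group's R4 demands exceed it.
After a pretend grant, a maximal execution: task-1, task-6 — then nothing else fits. Walking it through:
  pool = (2, 0)
  run task-1 (needs (2, 0), free (2, 0)); after release of (0, 1) the pool is (2, 1)
  run task-6 (needs (2, 1), free (2, 1)); after release of (1, 1) the pool is (3, 2)
  task-7 cannot run: need (6, 3) vs free (3, 2) (insufficient R1 and R4)
  task-8 cannot run: need (3, 4) vs free (3, 2) (insufficient R4)
  task-5 cannot run: need (1, 4) vs free (3, 2) (insufficient R4)
Processes that could never finish after the grant: task-7, task-8 and task-5.


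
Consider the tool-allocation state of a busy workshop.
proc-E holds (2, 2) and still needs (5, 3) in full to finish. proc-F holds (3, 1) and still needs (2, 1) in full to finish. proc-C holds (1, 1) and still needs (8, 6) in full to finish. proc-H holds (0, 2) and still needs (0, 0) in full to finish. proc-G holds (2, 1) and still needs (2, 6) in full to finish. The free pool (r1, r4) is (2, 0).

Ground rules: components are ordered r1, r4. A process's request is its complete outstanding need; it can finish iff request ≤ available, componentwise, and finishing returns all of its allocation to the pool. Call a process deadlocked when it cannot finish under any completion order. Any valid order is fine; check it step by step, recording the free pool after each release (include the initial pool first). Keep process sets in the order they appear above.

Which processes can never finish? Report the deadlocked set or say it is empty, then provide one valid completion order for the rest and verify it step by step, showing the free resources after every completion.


Deadlocked: proc-C and proc-G.
Key observation: even finishing proc-H, proc-F, proc-E leaves just (7, 5) free — too little r4 for any of the remaining processes.
One completion order for the rest: proc-H, proc-F, proc-E. Step-by-step check:
  pool = (2, 0)
  proc-H needs (0, 0) <= (2, 0) -> finishes; pool += (0, 2) = (2, 2)
  proc-F needs (2, 1) <= (2, 2) -> finishes; pool += (3, 1) = (5, 3)
  proc-E needs (5, 3) <= (5, 3) -> finishes; pool += (2, 2) = (7, 5)
The stuck group stays short no matter what:
  proc-C still needs (8, 6) but only (7, 5) is free — short on r1 and r4
  proc-G still needs (2, 6) but only (7, 5) is free — short on r4


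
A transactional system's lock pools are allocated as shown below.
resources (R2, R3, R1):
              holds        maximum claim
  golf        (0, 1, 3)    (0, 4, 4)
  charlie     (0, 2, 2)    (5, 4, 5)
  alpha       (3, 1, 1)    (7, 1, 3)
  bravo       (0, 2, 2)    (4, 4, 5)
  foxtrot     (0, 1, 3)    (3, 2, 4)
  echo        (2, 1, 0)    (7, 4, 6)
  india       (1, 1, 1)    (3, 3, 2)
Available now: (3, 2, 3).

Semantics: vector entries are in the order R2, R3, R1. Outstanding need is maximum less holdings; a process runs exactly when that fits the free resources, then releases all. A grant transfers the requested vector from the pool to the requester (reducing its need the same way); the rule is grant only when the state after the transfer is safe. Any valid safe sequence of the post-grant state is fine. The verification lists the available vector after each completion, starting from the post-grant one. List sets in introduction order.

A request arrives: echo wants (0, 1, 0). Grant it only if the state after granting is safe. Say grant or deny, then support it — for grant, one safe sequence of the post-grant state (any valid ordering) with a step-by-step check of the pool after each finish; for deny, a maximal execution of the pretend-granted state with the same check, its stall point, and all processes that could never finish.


GRANT: granting preserves safety; a valid post-grant sequence is foxtrot, india, alpha, golf, bravo, echo, charlie.
Key observation: post-grant, (3, 1, 3) remains, and an order beginning with foxtrot completes everyone.
Step-by-step check of the post-grant state:
  pool = (3, 1, 3)
  run foxtrot (needs (3, 1, 1), free (3, 1, 3)); after release of (0, 1, 3) the pool is (3, 2, 6)
  run india (needs (2, 2, 1), free (3, 2, 6)); after release of (1, 1, 1) the pool is (4, 3, 7)
  run alpha (needs (4, 0, 2), free (4, 3, 7)); after release of (3, 1, 1) the pool is (7, 4, 8)
  run golf (needs (0, 3, 1), free (7, 4, 8)); after release of (0, 1, 3) the pool is (7, 5, 11)
  run bravo (needs (4, 2, 3), free (7, 5, 11)); after release of (0, 2, 2) the pool is (7, 7, 13)
  run echo (needs (5, 2, 6), free (7, 7, 13)); after release of (2, 2, 0) the pool is (9, 9, 13)
  run charlie (needs (5, 2, 3), free (9, 9, 13)); after release of (0, 2, 2) the pool is (9, 11, 15)
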